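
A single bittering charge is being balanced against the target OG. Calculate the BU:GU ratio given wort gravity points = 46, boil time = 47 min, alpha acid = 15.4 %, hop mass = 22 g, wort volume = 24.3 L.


U = 1.65·0.000125^(GP/1000)·(1−e^(−0.04t))/4.15;  IBU = (α/100)·m·U·1000/V;  BU:GU = IBU/GP
U = 1.65·0.000125^(46/1000)·(1−e^(−0.04·47))/4.15 = 0.2228
IBU = (15.4/100)·22·0.2228·1000/24.3 = 31.0688
BU:GU = 31.0688/46

0.6754


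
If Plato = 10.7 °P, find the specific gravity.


SG = 259/(259 − P)
SG = 259/(259 − 10.7)

1.0431


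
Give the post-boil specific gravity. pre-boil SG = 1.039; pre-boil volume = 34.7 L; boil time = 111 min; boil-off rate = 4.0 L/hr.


V_post = V_pre − rate·(t/60);  SG_post = 1 + (SG_pre−1)·V_pre/V_post
V_post = 34.7 − 4.0·(111/60) = 27.3000
SG_post = 1 + (1.039 − 1)·34.7/27.3000

1.0496


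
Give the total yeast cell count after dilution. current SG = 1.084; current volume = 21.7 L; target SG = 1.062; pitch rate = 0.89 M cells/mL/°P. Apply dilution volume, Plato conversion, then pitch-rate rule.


V_w = V·((SG_c−1)/(SG_t−1)−1);  °P = 259 − 259/SG_t;  cells = rate·(V+V_w)·°P
V_w = 21.7·((1.084−1)/(1.062−1)−1) = 7.7000
V_final = 21.7 + 7.7000 = 29.4000
°P = 259 − 259/1.062 = 15.1205
cells = 0.89·29.4000·15.1205

395.6437 billion cells


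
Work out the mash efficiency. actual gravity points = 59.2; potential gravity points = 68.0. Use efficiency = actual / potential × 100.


efficiency = 59.2 / 68.0 × 100

87.0588 %


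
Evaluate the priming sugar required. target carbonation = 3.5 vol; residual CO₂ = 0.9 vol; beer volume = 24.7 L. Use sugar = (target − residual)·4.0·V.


sugar = (3.5 − 0.9)·4.0·24.7

256.8800 g


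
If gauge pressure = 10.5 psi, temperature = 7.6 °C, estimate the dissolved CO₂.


vols = (P + 14.695)·(0.01821 + 0.09011·e^(−0.04·T))
vols = (10.5 + 14.695)·(0.01821 + 0.09011·e^(−0.04·7.6))

2.1340 volumes


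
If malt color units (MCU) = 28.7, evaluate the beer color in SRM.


SRM = 1.4922 · MCU^0.6859
SRM = 1.4922 · 28.7^0.6859

14.9207 SRM


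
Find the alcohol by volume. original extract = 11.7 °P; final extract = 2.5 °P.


SG = 259/(259 − P);  ABV = (OG − FG)·131.25
OG = 259/(259 − 11.7) = 1.0473
FG = 259/(259 − 2.5) = 1.0097
ABV = (1.0473 − 1.0097)·131.25

4.9303 % ABV


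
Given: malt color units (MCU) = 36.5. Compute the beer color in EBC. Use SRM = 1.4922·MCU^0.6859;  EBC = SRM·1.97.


SRM = 1.4922·36.5^0.6859 = 17.5956
EBC = 17.5956·1.97

34.6633 EBC


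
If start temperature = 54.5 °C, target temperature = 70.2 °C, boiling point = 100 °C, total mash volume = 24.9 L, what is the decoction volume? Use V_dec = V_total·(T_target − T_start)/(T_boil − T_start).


V_dec = 24.9·(70.2 − 54.5)/(100 − 54.5)

8.5919 L


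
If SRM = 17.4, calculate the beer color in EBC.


EBC = SRM · 1.97
EBC = 17.4 · 1.97

34.2780 EBC


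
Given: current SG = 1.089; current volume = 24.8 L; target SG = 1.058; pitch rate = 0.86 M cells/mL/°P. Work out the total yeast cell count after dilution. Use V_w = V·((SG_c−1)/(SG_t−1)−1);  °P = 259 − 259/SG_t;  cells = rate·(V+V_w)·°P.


V_w = 24.8·((1.089−1)/(1.058−1)−1) = 13.2552
V_final = 24.8 + 13.2552 = 38.0552
°P = 259 − 259/1.058 = 14.1985
cells = 0.86·38.0552·14.1985

464.6803 billion cells


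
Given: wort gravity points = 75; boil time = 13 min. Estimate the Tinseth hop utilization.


U = 1.65·0.000125^(GP/1000) · (1 − e^(−0.04·t))/4.15
bigness = 1.65·0.000125^(75/1000) = 0.8409
boil_factor = (1 − e^(−0.04·13))/4.15 = 0.0977
U = 0.8409 · 0.0977

0.0822


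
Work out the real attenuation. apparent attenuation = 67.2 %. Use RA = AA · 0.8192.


RA = 67.2 · 0.8192

55.0502 %


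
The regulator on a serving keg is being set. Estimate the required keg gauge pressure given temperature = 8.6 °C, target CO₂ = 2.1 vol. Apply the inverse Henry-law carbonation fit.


psi = vols/(0.01821 + 0.09011·e^(−0.04·T)) − 14.695
psi = 2.1/(0.01821 + 0.09011·e^(−0.04·8.6)) − 14.695

10.8862 psi


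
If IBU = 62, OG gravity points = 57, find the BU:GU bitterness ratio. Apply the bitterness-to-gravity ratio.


BU:GU = IBU / OG_points
BU:GU = 62 / 57

1.0877


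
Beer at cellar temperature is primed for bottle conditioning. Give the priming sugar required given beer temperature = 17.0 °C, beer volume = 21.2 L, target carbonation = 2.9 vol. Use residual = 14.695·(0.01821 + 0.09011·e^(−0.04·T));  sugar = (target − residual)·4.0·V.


residual = 14.695·(0.01821 + 0.09011·e^(−0.04·17.0)) = 0.9384
sugar = (2.9 − 0.9384)·4.0·21.2

166.3402 g


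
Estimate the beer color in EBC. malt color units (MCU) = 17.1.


SRM = 1.4922·MCU^0.6859;  EBC = SRM·1.97
SRM = 1.4922·17.1^0.6859 = 10.4602
EBC = 10.4602·1.97

20.6066 EBC


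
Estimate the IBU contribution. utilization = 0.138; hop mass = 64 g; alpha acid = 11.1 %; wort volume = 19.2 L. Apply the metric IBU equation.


IBU = (α/100)·mass·U·1000 / V
IBU = (11.1/100)·64·0.138·1000 / 19.2

51.0600 IBU


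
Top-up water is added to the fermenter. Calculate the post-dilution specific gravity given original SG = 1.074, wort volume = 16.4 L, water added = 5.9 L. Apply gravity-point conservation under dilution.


SG_new = 1 + (SG_old − 1)·V_old/(V_old + V_water)
pts = (1.074 − 1)·1000·16.4/(16.4 + 5.9) = 54.4215
SG_new = 1 + 54.4215/1000

1.0544


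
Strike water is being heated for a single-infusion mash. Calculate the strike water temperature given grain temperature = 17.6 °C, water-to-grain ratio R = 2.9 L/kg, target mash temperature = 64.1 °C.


T_strike = (0.41/R)·(T_mash − T_grain) + T_mash
T_strike = (0.41/2.9)·(64.1 − 17.6) + 64.1

70.6741 °C


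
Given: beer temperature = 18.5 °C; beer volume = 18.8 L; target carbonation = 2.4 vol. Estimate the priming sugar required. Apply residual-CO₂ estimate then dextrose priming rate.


residual = 14.695·(0.01821 + 0.09011·e^(−0.04·T));  sugar = (target − residual)·4.0·V
residual = 14.695·(0.01821 + 0.09011·e^(−0.04·18.5)) = 0.8994
sugar = (2.4 − 0.8994)·4.0·18.8

112.8471 g


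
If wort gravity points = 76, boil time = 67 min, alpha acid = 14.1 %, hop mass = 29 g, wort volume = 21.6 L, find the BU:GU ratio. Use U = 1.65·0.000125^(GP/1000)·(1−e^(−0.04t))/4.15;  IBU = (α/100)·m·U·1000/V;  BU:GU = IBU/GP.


U = 1.65·0.000125^(76/1000)·(1−e^(−0.04·67))/4.15 = 0.1870
IBU = (14.1/100)·29·0.1870·1000/21.6 = 35.4093
BU:GU = 35.4093/76

0.4659


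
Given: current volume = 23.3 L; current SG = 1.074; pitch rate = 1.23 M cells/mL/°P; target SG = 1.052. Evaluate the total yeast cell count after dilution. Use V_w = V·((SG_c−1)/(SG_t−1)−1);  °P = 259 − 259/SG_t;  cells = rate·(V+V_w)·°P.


V_w = 23.3·((1.074−1)/(1.052−1)−1) = 9.8577
V_final = 23.3 + 9.8577 = 33.1577
°P = 259 − 259/1.052 = 12.8023
cells = 1.23·33.1577·12.8023

522.1278 billion cells


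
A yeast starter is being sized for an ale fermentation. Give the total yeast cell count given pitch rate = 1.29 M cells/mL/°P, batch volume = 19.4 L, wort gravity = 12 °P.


cells (billions) = rate · V_L · °P
cells = 1.29 · 19.4 · 12

300.3120 billion cells


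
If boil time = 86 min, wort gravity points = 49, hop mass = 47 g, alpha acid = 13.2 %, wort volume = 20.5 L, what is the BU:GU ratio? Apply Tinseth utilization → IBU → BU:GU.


U = 1.65·0.000125^(GP/1000)·(1−e^(−0.04t))/4.15;  IBU = (α/100)·m·U·1000/V;  BU:GU = IBU/GP
U = 1.65·0.000125^(49/1000)·(1−e^(−0.04·86))/4.15 = 0.2478
IBU = (13.2/100)·47·0.2478·1000/20.5 = 74.9806
BU:GU = 74.9806/49

1.5302


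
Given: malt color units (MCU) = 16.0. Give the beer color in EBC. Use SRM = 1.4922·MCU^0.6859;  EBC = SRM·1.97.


SRM = 1.4922·16.0^0.6859 = 9.9939
EBC = 9.9939·1.97

19.6879 EBC


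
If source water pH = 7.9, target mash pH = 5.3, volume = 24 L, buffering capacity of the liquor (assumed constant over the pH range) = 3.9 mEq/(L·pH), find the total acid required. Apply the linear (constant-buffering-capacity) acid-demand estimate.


acid = buffering capacity · (pH_source − pH_target) · V
acid = 3.9 · (7.9 − 5.3) · 24

243.3600 mEq


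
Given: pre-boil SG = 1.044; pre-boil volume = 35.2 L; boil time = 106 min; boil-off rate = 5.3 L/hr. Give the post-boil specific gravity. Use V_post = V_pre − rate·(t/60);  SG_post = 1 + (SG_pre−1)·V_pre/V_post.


V_post = 35.2 − 5.3·(106/60) = 25.8367
SG_post = 1 + (1.044 − 1)·35.2/25.8367

1.0599


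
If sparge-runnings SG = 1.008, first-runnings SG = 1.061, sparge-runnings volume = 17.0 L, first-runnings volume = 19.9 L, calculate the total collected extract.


total = Σ (SG_i − 1)·1000·V_i
first = (1.061 − 1)·1000·19.9 = 1213.9000
sparge = (1.008 − 1)·1000·17.0 = 136.0000
total = 1213.9000 + 136.0000

1349.9000 gravity·L


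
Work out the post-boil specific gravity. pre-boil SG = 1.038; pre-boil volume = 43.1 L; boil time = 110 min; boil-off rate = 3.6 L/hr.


V_post = V_pre − rate·(t/60);  SG_post = 1 + (SG_pre−1)·V_pre/V_post
V_post = 43.1 − 3.6·(110/60) = 36.5000
SG_post = 1 + (1.038 − 1)·43.1/36.5000

1.0449


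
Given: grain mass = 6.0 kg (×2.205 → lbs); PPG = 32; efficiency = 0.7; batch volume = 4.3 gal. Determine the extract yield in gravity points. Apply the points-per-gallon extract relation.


points = lbs × PPG × eff / vol
lbs = 6.0 × 2.205 = 13.2300
points = 13.2300 × 32 × 0.7 / 4.3

68.9191 points


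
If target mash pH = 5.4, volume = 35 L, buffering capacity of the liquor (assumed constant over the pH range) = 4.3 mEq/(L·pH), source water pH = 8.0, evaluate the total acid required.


acid = buffering capacity · (pH_source − pH_target) · V
acid = 4.3 · (8.0 − 5.4) · 35

391.3000 mEq


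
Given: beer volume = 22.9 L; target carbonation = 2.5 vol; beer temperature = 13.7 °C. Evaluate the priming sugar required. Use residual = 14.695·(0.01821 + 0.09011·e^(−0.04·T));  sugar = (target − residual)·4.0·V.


residual = 14.695·(0.01821 + 0.09011·e^(−0.04·13.7)) = 1.0331
sugar = (2.5 − 1.0331)·4.0·22.9

134.3678 g


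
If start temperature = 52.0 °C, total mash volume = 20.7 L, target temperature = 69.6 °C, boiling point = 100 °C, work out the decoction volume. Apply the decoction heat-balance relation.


V_dec = V_total·(T_target − T_start)/(T_boil − T_start)
V_dec = 20.7·(69.6 − 52.0)/(100 − 52.0)

7.5900 L


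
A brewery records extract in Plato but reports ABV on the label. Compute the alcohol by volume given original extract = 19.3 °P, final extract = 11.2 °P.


SG = 259/(259 − P);  ABV = (OG − FG)·131.25
OG = 259/(259 − 19.3) = 1.0805
FG = 259/(259 − 11.2) = 1.0452
ABV = (1.0805 − 1.0452)·131.25

4.6357 % ABV


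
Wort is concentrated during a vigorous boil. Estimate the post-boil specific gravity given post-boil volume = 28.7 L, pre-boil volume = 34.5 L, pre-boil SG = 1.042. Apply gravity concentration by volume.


SG_post = 1 + (SG_pre − 1)·V_pre/V_post
pts_pre = (1.042 − 1)·1000 = 42.0000
pts_post = 42.0000·34.5/28.7 = 50.4878
SG_post = 1 + 50.4878/1000

1.0505


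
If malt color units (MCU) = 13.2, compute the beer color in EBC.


SRM = 1.4922·MCU^0.6859;  EBC = SRM·1.97
SRM = 1.4922·13.2^0.6859 = 8.7585
EBC = 8.7585·1.97

17.2542 EBC


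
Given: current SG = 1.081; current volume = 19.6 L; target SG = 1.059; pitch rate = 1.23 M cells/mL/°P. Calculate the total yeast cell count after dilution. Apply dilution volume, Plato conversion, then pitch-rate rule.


V_w = V·((SG_c−1)/(SG_t−1)−1);  °P = 259 − 259/SG_t;  cells = rate·(V+V_w)·°P
V_w = 19.6·((1.081−1)/(1.059−1)−1) = 7.3085
V_final = 19.6 + 7.3085 = 26.9085
°P = 259 − 259/1.059 = 14.4297
cells = 1.23·26.9085·14.4297

477.5843 billion cells


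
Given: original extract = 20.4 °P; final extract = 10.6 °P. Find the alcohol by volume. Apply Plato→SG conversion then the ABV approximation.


SG = 259/(259 − P);  ABV = (OG − FG)·131.25
OG = 259/(259 − 20.4) = 1.0855
FG = 259/(259 − 10.6) = 1.0427
ABV = (1.0855 − 1.0427)·131.25

5.6209 % ABV


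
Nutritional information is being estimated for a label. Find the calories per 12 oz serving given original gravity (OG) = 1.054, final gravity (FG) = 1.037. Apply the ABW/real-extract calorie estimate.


ABW = (OG−FG)·131.25·0.79/FG;  °P = 259 − 259/SG (for OG→OE and FG→AE);  RE = 0.1808·OE + 0.8192·AE;  Cal = (6.9·ABW + 4·(RE−0.1))·FG·3.55
ABW = (1.054 − 1.037)·131.25·0.79/1.037 = 1.6998
OE = 259 − 259/1.054 = 13.2694 °P
AE = 259 − 259/1.037 = 9.2411 °P
RE = 0.1808·13.2694 + 0.8192·9.2411 = 9.9694 °P
Cal = (6.9·1.6998 + 4·(9.9694−0.1))·1.037·3.55

188.5080 kcal


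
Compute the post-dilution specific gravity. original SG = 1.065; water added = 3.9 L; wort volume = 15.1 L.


SG_new = 1 + (SG_old − 1)·V_old/(V_old + V_water)
pts = (1.065 − 1)·1000·15.1/(15.1 + 3.9) = 51.6579
SG_new = 1 + 51.6579/1000

1.0517


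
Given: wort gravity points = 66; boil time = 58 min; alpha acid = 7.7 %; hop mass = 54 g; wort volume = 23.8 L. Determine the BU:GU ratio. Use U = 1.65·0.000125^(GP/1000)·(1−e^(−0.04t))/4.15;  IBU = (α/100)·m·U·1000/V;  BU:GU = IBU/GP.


U = 1.65·0.000125^(66/1000)·(1−e^(−0.04·58))/4.15 = 0.1981
IBU = (7.7/100)·54·0.1981·1000/23.8 = 34.6110
BU:GU = 34.6110/66

0.5244


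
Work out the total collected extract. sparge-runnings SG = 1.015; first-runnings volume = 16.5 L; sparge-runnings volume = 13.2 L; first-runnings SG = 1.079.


total = Σ (SG_i − 1)·1000·V_i
first = (1.079 − 1)·1000·16.5 = 1303.5000
sparge = (1.015 − 1)·1000·13.2 = 198.0000
total = 1303.5000 + 198.0000

1501.5000 gravity·L


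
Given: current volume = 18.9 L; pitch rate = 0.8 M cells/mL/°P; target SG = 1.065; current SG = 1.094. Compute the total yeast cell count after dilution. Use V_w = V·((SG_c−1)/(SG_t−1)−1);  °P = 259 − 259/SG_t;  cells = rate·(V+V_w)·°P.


V_w = 18.9·((1.094−1)/(1.065−1)−1) = 8.4323
V_final = 18.9 + 8.4323 = 27.3323
°P = 259 − 259/1.065 = 15.8075
cells = 0.8·27.3323·15.8075

345.6446 billion cells


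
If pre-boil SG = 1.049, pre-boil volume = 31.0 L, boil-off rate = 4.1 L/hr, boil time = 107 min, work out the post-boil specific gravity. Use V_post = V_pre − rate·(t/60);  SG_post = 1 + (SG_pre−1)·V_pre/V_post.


V_post = 31.0 − 4.1·(107/60) = 23.6883
SG_post = 1 + (1.049 − 1)·31.0/23.6883

1.0641


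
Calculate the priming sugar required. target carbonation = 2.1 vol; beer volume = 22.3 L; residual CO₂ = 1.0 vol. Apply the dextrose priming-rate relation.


sugar = (target − residual)·4.0·V
sugar = (2.1 − 1.0)·4.0·22.3

98.1200 g


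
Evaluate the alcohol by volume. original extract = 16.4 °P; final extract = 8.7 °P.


SG = 259/(259 − P);  ABV = (OG − FG)·131.25
OG = 259/(259 − 16.4) = 1.0676
FG = 259/(259 − 8.7) = 1.0348
ABV = (1.0676 − 1.0348)·131.25

4.3106 % ABV


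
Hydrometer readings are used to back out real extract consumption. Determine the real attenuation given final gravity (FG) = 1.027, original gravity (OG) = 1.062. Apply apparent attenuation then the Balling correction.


AA = (OG−FG)/(OG−1)·100;  RA = AA·0.8192
AA = (1.062 − 1.027)/(1.062 − 1)·100 = 56.4516
RA = 56.4516·0.8192

46.2452 %


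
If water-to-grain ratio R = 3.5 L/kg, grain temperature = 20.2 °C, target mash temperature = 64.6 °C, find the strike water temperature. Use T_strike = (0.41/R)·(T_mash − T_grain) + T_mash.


T_strike = (0.41/3.5)·(64.6 − 20.2) + 64.6

69.8011 °C


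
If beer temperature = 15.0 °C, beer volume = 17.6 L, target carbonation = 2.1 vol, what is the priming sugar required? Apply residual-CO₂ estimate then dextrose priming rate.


residual = 14.695·(0.01821 + 0.09011·e^(−0.04·T));  sugar = (target − residual)·4.0·V
residual = 14.695·(0.01821 + 0.09011·e^(−0.04·15.0)) = 0.9943
sugar = (2.1 − 0.9943)·4.0·17.6

77.8403 g


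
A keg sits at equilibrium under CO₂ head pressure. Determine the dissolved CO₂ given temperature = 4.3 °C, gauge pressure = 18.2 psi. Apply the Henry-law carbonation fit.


vols = (P + 14.695)·(0.01821 + 0.09011·e^(−0.04·T))
vols = (18.2 + 14.695)·(0.01821 + 0.09011·e^(−0.04·4.3))

3.0948 volumes


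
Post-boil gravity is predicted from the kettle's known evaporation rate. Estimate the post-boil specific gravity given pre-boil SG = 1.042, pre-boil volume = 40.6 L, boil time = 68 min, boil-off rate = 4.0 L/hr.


V_post = V_pre − rate·(t/60);  SG_post = 1 + (SG_pre−1)·V_pre/V_post
V_post = 40.6 − 4.0·(68/60) = 36.0667
SG_post = 1 + (1.042 − 1)·40.6/36.0667

1.0473


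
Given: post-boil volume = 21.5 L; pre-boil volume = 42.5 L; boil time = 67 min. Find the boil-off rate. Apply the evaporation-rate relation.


rate = (V_pre − V_post) / (t_min/60)
rate = (42.5 − 21.5) / (67/60)

18.8060 L/hr


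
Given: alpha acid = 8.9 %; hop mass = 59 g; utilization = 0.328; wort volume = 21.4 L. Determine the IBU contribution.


IBU = (α/100)·mass·U·1000 / V
IBU = (8.9/100)·59·0.328·1000 / 21.4

80.4826 IBU


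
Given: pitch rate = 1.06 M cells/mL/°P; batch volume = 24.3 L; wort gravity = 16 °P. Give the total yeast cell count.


cells (billions) = rate · V_L · °P
cells = 1.06 · 24.3 · 16

412.1280 billion cells


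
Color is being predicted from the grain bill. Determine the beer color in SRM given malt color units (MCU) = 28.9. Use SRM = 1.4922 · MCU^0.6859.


SRM = 1.4922 · 28.9^0.6859

14.9919 SRM


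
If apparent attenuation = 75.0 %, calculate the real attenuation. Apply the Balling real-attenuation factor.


RA = AA · 0.8192
RA = 75.0 · 0.8192

61.4400 %


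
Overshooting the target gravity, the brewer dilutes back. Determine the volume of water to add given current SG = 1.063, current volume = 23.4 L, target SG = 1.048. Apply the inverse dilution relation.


V_water = V·((SG_curr − 1)/(SG_target − 1) − 1)
V_water = 23.4·((1.063 − 1)/(1.048 − 1) − 1)

7.3125 L


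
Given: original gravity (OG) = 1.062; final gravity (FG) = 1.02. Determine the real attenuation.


AA = (OG−FG)/(OG−1)·100;  RA = AA·0.8192
AA = (1.062 − 1.02)/(1.062 − 1)·100 = 67.7419
RA = 67.7419·0.8192

55.4942 %


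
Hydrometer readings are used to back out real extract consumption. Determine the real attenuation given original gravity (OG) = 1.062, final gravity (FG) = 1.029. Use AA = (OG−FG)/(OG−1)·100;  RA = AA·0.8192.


AA = (1.062 − 1.029)/(1.062 − 1)·100 = 53.2258
RA = 53.2258·0.8192

43.6026 %


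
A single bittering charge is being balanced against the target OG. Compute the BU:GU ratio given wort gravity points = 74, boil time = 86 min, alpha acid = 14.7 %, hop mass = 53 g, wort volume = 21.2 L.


U = 1.65·0.000125^(GP/1000)·(1−e^(−0.04t))/4.15;  IBU = (α/100)·m·U·1000/V;  BU:GU = IBU/GP
U = 1.65·0.000125^(74/1000)·(1−e^(−0.04·86))/4.15 = 0.1979
IBU = (14.7/100)·53·0.1979·1000/21.2 = 72.7295
BU:GU = 72.7295/74

0.9828


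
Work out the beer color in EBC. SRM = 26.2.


EBC = SRM · 1.97
EBC = 26.2 · 1.97

51.6140 EBC


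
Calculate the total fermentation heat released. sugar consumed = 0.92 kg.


Q = m_sugar · 590 kJ/kg
Q = 0.92 · 590

542.8000 kJ


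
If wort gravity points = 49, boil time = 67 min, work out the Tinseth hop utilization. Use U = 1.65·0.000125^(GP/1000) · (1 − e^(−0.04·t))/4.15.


bigness = 1.65·0.000125^(49/1000) = 1.0623
boil_factor = (1 − e^(−0.04·67))/4.15 = 0.2244
U = 1.0623 · 0.2244

0.2384


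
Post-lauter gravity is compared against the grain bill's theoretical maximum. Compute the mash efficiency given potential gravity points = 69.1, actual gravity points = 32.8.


efficiency = actual / potential × 100
efficiency = 32.8 / 69.1 × 100

47.4674 %


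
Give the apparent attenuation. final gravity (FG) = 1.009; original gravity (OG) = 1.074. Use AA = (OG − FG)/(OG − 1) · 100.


AA = (1.074 − 1.009)/(1.074 − 1) · 100

87.8378 %


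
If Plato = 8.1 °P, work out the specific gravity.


SG = 259/(259 − P)
SG = 259/(259 − 8.1)

1.0323


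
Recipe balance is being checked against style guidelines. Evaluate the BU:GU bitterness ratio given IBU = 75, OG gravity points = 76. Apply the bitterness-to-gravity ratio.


BU:GU = IBU / OG_points
BU:GU = 75 / 76

0.9868


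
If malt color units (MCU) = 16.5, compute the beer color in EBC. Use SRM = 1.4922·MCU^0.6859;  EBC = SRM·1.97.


SRM = 1.4922·16.5^0.6859 = 10.2070
EBC = 10.2070·1.97

20.1078 EBC


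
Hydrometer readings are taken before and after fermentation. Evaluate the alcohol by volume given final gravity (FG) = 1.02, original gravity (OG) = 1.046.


ABV = (OG − FG) · 131.25
ABV = (1.046 − 1.02) · 131.25

3.4125 % ABV


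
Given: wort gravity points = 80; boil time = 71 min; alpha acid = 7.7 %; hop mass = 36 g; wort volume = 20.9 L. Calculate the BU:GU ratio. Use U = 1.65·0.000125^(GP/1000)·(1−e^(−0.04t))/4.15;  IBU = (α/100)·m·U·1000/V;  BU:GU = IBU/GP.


U = 1.65·0.000125^(80/1000)·(1−e^(−0.04·71))/4.15 = 0.1824
IBU = (7.7/100)·36·0.1824·1000/20.9 = 24.1930
BU:GU = 24.1930/80

0.3024


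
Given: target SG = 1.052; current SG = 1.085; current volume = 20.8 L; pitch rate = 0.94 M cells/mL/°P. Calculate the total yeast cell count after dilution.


V_w = V·((SG_c−1)/(SG_t−1)−1);  °P = 259 − 259/SG_t;  cells = rate·(V+V_w)·°P
V_w = 20.8·((1.085−1)/(1.052−1)−1) = 13.2000
V_final = 20.8 + 13.2000 = 34.0000
°P = 259 − 259/1.052 = 12.8023
cells = 0.94·34.0000·12.8023

409.1609 billion cells


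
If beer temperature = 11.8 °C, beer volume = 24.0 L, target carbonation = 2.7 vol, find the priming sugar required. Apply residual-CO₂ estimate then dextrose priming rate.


residual = 14.695·(0.01821 + 0.09011·e^(−0.04·T));  sugar = (target − residual)·4.0·V
residual = 14.695·(0.01821 + 0.09011·e^(−0.04·11.8)) = 1.0935
sugar = (2.7 − 1.0935)·4.0·24.0

154.2193 g


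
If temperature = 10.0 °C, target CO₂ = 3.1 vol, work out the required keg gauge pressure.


psi = vols/(0.01821 + 0.09011·e^(−0.04·T)) − 14.695
psi = 3.1/(0.01821 + 0.09011·e^(−0.04·10.0)) − 14.695

24.7389 psi


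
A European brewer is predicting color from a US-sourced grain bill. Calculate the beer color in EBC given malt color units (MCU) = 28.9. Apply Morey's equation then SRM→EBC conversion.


SRM = 1.4922·MCU^0.6859;  EBC = SRM·1.97
SRM = 1.4922·28.9^0.6859 = 14.9919
EBC = 14.9919·1.97

29.5341 EBC


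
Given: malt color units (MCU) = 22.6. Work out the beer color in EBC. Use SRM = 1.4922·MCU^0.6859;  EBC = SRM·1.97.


SRM = 1.4922·22.6^0.6859 = 12.6651
EBC = 12.6651·1.97

24.9503 EBC


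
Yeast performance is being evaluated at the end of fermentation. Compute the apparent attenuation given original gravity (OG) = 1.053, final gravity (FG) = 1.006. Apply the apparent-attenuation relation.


AA = (OG − FG)/(OG − 1) · 100
AA = (1.053 − 1.006)/(1.053 − 1) · 100

88.6792 %


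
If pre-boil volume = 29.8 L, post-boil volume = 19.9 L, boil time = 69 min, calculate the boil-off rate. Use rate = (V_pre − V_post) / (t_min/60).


rate = (29.8 − 19.9) / (69/60)

8.6087 L/hr


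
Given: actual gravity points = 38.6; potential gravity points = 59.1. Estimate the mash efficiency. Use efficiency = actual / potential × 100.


efficiency = 38.6 / 59.1 × 100

65.3130 %


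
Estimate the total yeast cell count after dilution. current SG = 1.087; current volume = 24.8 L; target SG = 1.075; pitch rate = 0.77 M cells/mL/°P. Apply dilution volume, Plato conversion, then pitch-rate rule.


V_w = V·((SG_c−1)/(SG_t−1)−1);  °P = 259 − 259/SG_t;  cells = rate·(V+V_w)·°P
V_w = 24.8·((1.087−1)/(1.075−1)−1) = 3.9680
V_final = 24.8 + 3.9680 = 28.7680
°P = 259 − 259/1.075 = 18.0698
cells = 0.77·28.7680·18.0698

400.2699 billion cells


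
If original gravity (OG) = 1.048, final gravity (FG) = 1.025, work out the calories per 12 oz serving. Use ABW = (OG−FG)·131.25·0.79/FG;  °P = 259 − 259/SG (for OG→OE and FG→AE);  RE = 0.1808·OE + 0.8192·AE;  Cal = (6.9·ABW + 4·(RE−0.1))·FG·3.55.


ABW = (1.048 − 1.025)·131.25·0.79/1.025 = 2.3266
OE = 259 − 259/1.048 = 11.8626 °P
AE = 259 − 259/1.025 = 6.3171 °P
RE = 0.1808·11.8626 + 0.8192·6.3171 = 7.3197 °P
Cal = (6.9·2.3266 + 4·(7.3197−0.1))·1.025·3.55

163.4988 kcal


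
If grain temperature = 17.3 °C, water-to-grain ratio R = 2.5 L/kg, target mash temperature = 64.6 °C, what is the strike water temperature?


T_strike = (0.41/R)·(T_mash − T_grain) + T_mash
T_strike = (0.41/2.5)·(64.6 − 17.3) + 64.6

72.3572 °C


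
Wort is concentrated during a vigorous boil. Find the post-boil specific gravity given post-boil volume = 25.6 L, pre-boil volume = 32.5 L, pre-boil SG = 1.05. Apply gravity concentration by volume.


SG_post = 1 + (SG_pre − 1)·V_pre/V_post
pts_pre = (1.05 − 1)·1000 = 50.0000
pts_post = 50.0000·32.5/25.6 = 63.4766
SG_post = 1 + 63.4766/1000

1.0635


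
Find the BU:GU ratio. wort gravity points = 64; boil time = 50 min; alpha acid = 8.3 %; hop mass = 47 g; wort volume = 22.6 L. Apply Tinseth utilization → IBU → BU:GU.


U = 1.65·0.000125^(GP/1000)·(1−e^(−0.04t))/4.15;  IBU = (α/100)·m·U·1000/V;  BU:GU = IBU/GP
U = 1.65·0.000125^(64/1000)·(1−e^(−0.04·50))/4.15 = 0.1934
IBU = (8.3/100)·47·0.1934·1000/22.6 = 33.3852
BU:GU = 33.3852/64

0.5216


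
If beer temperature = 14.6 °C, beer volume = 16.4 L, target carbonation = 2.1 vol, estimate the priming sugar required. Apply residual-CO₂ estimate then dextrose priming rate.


residual = 14.695·(0.01821 + 0.09011·e^(−0.04·T));  sugar = (target − residual)·4.0·V
residual = 14.695·(0.01821 + 0.09011·e^(−0.04·14.6)) = 1.0060
sugar = (2.1 − 1.0060)·4.0·16.4

71.7641 g


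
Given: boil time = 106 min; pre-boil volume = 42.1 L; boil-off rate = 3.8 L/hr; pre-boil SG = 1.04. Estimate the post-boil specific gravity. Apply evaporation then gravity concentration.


V_post = V_pre − rate·(t/60);  SG_post = 1 + (SG_pre−1)·V_pre/V_post
V_post = 42.1 − 3.8·(106/60) = 35.3867
SG_post = 1 + (1.04 − 1)·42.1/35.3867

1.0476


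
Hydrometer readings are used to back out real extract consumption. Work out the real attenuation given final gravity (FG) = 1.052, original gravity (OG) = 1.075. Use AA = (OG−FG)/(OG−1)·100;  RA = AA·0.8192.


AA = (1.075 − 1.052)/(1.075 − 1)·100 = 30.6667
RA = 30.6667·0.8192

25.1221 %


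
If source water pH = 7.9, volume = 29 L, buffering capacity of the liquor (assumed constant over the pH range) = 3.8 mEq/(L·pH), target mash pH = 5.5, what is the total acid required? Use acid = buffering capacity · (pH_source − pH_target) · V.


acid = 3.8 · (7.9 − 5.5) · 29

264.4800 mEq


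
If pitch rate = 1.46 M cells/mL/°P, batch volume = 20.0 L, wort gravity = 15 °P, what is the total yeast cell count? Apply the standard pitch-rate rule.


cells (billions) = rate · V_L · °P
cells = 1.46 · 20.0 · 15

438.0000 billion cells


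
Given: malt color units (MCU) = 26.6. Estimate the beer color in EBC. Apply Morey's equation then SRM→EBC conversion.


SRM = 1.4922·MCU^0.6859;  EBC = SRM·1.97
SRM = 1.4922·26.6^0.6859 = 14.1629
EBC = 14.1629·1.97

27.9010 EBC


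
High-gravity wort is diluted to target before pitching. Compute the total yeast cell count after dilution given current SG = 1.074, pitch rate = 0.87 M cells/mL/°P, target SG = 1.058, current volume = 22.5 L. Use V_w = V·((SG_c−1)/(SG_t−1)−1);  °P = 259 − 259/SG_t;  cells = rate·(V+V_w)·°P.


V_w = 22.5·((1.074−1)/(1.058−1)−1) = 6.2069
V_final = 22.5 + 6.2069 = 28.7069
°P = 259 − 259/1.058 = 14.1985
cells = 0.87·28.7069·14.1985

354.6072 billion cells


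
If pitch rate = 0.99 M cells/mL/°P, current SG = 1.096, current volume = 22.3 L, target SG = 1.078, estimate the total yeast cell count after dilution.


V_w = V·((SG_c−1)/(SG_t−1)−1);  °P = 259 − 259/SG_t;  cells = rate·(V+V_w)·°P
V_w = 22.3·((1.096−1)/(1.078−1)−1) = 5.1462
V_final = 22.3 + 5.1462 = 27.4462
°P = 259 − 259/1.078 = 18.7403
cells = 0.99·27.4462·18.7403

509.2046 billion cells


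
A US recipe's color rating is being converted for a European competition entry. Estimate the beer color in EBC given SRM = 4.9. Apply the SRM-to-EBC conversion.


EBC = SRM · 1.97
EBC = 4.9 · 1.97

9.6530 EBC


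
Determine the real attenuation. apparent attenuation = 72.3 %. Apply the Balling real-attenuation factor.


RA = AA · 0.8192
RA = 72.3 · 0.8192

59.2282 %


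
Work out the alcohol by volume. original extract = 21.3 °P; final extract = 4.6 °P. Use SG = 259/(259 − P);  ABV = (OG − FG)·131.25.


OG = 259/(259 − 21.3) = 1.0896
FG = 259/(259 − 4.6) = 1.0181
ABV = (1.0896 − 1.0181)·131.25

9.3879 % ABV


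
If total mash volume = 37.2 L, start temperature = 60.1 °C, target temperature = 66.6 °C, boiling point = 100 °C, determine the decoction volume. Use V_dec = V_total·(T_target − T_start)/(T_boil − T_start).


V_dec = 37.2·(66.6 − 60.1)/(100 − 60.1)

6.0602 L


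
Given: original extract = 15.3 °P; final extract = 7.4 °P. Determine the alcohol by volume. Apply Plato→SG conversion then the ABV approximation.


SG = 259/(259 − P);  ABV = (OG − FG)·131.25
OG = 259/(259 − 15.3) = 1.0628
FG = 259/(259 − 7.4) = 1.0294
ABV = (1.0628 − 1.0294)·131.25

4.3799 % ABV


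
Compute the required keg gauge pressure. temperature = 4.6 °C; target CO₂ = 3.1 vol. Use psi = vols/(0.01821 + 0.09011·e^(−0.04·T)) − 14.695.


psi = 3.1/(0.01821 + 0.09011·e^(−0.04·4.6)) − 14.695

18.5755 psi


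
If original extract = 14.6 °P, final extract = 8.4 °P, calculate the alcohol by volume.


SG = 259/(259 − P);  ABV = (OG − FG)·131.25
OG = 259/(259 − 14.6) = 1.0597
FG = 259/(259 − 8.4) = 1.0335
ABV = (1.0597 − 1.0335)·131.25

3.4412 % ABV


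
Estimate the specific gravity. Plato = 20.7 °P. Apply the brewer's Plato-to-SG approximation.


SG = 259/(259 − P)
SG = 259/(259 − 20.7)

1.0869


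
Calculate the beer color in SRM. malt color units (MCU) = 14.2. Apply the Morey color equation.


SRM = 1.4922 · MCU^0.6859
SRM = 1.4922 · 14.2^0.6859

9.2083 SRM


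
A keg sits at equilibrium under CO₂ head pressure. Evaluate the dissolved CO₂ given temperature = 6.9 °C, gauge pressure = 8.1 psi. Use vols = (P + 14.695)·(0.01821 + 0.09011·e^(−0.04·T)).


vols = (8.1 + 14.695)·(0.01821 + 0.09011·e^(−0.04·6.9))

1.9737 volumes


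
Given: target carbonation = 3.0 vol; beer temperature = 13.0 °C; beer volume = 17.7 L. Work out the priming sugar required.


residual = 14.695·(0.01821 + 0.09011·e^(−0.04·T));  sugar = (target − residual)·4.0·V
residual = 14.695·(0.01821 + 0.09011·e^(−0.04·13.0)) = 1.0548
sugar = (3.0 − 1.0548)·4.0·17.7

137.7173 g


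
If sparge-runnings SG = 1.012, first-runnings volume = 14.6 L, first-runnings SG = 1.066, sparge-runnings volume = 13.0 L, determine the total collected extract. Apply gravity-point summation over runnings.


total = Σ (SG_i − 1)·1000·V_i
first = (1.066 − 1)·1000·14.6 = 963.6000
sparge = (1.012 − 1)·1000·13.0 = 156.0000
total = 963.6000 + 156.0000

1119.6000 gravity·L


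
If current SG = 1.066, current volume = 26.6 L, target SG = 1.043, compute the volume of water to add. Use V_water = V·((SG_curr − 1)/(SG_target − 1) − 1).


V_water = 26.6·((1.066 − 1)/(1.043 − 1) − 1)

14.2279 L


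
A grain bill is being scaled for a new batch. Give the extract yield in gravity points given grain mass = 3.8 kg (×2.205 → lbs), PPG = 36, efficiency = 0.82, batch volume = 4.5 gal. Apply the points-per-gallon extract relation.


points = lbs × PPG × eff / vol
lbs = 3.8 × 2.205 = 8.3790
points = 8.3790 × 36 × 0.82 / 4.5

54.9662 points


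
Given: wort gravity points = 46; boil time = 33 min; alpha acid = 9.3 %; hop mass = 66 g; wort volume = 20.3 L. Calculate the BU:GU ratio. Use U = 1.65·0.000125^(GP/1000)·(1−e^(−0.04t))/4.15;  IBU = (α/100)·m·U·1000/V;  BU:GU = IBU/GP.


U = 1.65·0.000125^(46/1000)·(1−e^(−0.04·33))/4.15 = 0.1927
IBU = (9.3/100)·66·0.1927·1000/20.3 = 58.2704
BU:GU = 58.2704/46

1.2667


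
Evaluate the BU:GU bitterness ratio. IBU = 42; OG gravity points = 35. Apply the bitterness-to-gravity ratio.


BU:GU = IBU / OG_points
BU:GU = 42 / 35

1.2000


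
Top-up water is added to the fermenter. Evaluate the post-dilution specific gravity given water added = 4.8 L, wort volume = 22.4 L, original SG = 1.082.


SG_new = 1 + (SG_old − 1)·V_old/(V_old + V_water)
pts = (1.082 − 1)·1000·22.4/(22.4 + 4.8) = 67.5294
SG_new = 1 + 67.5294/1000

1.0675


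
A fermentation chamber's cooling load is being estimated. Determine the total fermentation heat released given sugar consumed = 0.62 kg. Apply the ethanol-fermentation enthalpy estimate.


Q = m_sugar · 590 kJ/kg
Q = 0.62 · 590

365.8000 kJ


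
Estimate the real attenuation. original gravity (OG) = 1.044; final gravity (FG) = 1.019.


AA = (OG−FG)/(OG−1)·100;  RA = AA·0.8192
AA = (1.044 − 1.019)/(1.044 − 1)·100 = 56.8182
RA = 56.8182·0.8192

46.5455 %


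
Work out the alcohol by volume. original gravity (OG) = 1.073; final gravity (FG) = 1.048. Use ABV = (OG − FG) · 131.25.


ABV = (1.073 − 1.048) · 131.25

3.2812 % ABV


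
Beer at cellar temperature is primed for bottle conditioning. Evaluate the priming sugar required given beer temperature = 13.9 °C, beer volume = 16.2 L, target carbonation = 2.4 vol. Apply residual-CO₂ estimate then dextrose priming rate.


residual = 14.695·(0.01821 + 0.09011·e^(−0.04·T));  sugar = (target − residual)·4.0·V
residual = 14.695·(0.01821 + 0.09011·e^(−0.04·13.9)) = 1.0270
sugar = (2.4 − 1.0270)·4.0·16.2

88.9702 g


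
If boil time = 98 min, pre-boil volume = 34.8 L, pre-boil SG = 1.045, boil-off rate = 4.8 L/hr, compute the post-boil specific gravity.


V_post = V_pre − rate·(t/60);  SG_post = 1 + (SG_pre−1)·V_pre/V_post
V_post = 34.8 − 4.8·(98/60) = 26.9600
SG_post = 1 + (1.045 − 1)·34.8/26.9600

1.0581


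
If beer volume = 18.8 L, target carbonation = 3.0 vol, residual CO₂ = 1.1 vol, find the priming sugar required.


sugar = (target − residual)·4.0·V
sugar = (3.0 − 1.1)·4.0·18.8

142.8800 g


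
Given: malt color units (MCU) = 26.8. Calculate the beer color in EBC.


SRM = 1.4922·MCU^0.6859;  EBC = SRM·1.97
SRM = 1.4922·26.8^0.6859 = 14.2359
EBC = 14.2359·1.97

28.0447 EBC


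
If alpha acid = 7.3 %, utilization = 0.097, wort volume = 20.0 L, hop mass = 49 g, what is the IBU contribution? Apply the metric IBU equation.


IBU = (α/100)·mass·U·1000 / V
IBU = (7.3/100)·49·0.097·1000 / 20.0

17.3485 IBU


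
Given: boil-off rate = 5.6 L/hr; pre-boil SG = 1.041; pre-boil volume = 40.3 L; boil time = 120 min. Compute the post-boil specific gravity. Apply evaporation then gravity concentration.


V_post = V_pre − rate·(t/60);  SG_post = 1 + (SG_pre−1)·V_pre/V_post
V_post = 40.3 − 5.6·(120/60) = 29.1000
SG_post = 1 + (1.041 − 1)·40.3/29.1000

1.0568


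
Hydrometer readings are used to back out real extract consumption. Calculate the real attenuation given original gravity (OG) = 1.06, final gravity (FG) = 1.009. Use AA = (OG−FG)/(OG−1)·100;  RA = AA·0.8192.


AA = (1.06 − 1.009)/(1.06 − 1)·100 = 85.0000
RA = 85.0000·0.8192

69.6320 %


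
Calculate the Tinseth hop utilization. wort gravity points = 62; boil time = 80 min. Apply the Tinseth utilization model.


U = 1.65·0.000125^(GP/1000) · (1 − e^(−0.04·t))/4.15
bigness = 1.65·0.000125^(62/1000) = 0.9451
boil_factor = (1 − e^(−0.04·80))/4.15 = 0.2311
U = 0.9451 · 0.2311

0.2185


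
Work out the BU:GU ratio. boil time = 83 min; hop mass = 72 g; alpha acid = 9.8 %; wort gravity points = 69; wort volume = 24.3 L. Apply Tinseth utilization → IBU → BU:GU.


U = 1.65·0.000125^(GP/1000)·(1−e^(−0.04t))/4.15;  IBU = (α/100)·m·U·1000/V;  BU:GU = IBU/GP
U = 1.65·0.000125^(69/1000)·(1−e^(−0.04·83))/4.15 = 0.2061
IBU = (9.8/100)·72·0.2061·1000/24.3 = 59.8526
BU:GU = 59.8526/69

0.8674


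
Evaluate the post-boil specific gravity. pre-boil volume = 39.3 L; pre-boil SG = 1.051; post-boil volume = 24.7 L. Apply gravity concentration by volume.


SG_post = 1 + (SG_pre − 1)·V_pre/V_post
pts_pre = (1.051 − 1)·1000 = 51.0000
pts_post = 51.0000·39.3/24.7 = 81.1457
SG_post = 1 + 81.1457/1000

1.0811


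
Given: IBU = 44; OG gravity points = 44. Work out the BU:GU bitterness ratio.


BU:GU = IBU / OG_points
BU:GU = 44 / 44

1.0000


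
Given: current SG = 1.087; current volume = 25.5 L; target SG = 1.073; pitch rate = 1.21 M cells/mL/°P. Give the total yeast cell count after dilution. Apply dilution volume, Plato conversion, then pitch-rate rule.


V_w = V·((SG_c−1)/(SG_t−1)−1);  °P = 259 − 259/SG_t;  cells = rate·(V+V_w)·°P
V_w = 25.5·((1.087−1)/(1.073−1)−1) = 4.8904
V_final = 25.5 + 4.8904 = 30.3904
°P = 259 − 259/1.073 = 17.6207
cells = 1.21·30.3904·17.6207

647.9550 billion cells


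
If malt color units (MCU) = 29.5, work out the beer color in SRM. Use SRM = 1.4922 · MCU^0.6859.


SRM = 1.4922 · 29.5^0.6859

15.2047 SRM


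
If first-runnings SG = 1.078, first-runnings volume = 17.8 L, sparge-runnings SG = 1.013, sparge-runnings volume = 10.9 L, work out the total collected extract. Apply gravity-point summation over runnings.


total = Σ (SG_i − 1)·1000·V_i
first = (1.078 − 1)·1000·17.8 = 1388.4000
sparge = (1.013 − 1)·1000·10.9 = 141.7000
total = 1388.4000 + 141.7000

1530.1000 gravity·L


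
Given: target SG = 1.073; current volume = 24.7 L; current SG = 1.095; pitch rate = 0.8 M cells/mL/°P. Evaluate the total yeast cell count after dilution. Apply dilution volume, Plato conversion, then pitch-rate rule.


V_w = V·((SG_c−1)/(SG_t−1)−1);  °P = 259 − 259/SG_t;  cells = rate·(V+V_w)·°P
V_w = 24.7·((1.095−1)/(1.073−1)−1) = 7.4438
V_final = 24.7 + 7.4438 = 32.1438
°P = 259 − 259/1.073 = 17.6207
cells = 0.8·32.1438·17.6207

453.1172 billion cells


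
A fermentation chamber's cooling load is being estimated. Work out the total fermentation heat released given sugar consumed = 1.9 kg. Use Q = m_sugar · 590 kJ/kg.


Q = 1.9 · 590

1121.0000 kJ


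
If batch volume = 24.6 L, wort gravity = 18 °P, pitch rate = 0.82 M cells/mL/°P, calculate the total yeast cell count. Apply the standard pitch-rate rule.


cells (billions) = rate · V_L · °P
cells = 0.82 · 24.6 · 18

363.0960 billion cells


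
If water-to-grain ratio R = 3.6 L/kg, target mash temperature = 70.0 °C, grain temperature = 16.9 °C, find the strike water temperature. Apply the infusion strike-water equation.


T_strike = (0.41/R)·(T_mash − T_grain) + T_mash
T_strike = (0.41/3.6)·(70.0 − 16.9) + 70.0

76.0475 °C


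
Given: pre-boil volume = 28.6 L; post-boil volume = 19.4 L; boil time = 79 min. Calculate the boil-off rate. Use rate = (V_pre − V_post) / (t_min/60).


rate = (28.6 − 19.4) / (79/60)

6.9873 L/hr


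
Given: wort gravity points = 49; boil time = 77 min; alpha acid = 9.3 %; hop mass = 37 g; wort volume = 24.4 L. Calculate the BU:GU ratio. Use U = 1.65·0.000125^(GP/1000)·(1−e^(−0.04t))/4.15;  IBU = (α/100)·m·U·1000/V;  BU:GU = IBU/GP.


U = 1.65·0.000125^(49/1000)·(1−e^(−0.04·77))/4.15 = 0.2442
IBU = (9.3/100)·37·0.2442·1000/24.4 = 34.4387
BU:GU = 34.4387/49

0.7028
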